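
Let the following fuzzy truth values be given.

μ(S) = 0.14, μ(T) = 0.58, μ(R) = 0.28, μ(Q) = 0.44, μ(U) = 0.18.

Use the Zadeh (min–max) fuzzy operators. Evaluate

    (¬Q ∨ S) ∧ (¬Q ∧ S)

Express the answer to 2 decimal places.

¬Q = 1 − 0.44 = 0.56
¬Q ∨ S = max(a, b) on (0.56, 0.14) = 0.56
¬Q = 1 − 0.44 = 0.56
¬Q ∧ S = min(a, b) on (0.56, 0.14) = 0.14
(¬Q ∨ S) ∧ (¬Q ∧ S) = min(a, b) on (0.56, 0.14) = 0.14

0.14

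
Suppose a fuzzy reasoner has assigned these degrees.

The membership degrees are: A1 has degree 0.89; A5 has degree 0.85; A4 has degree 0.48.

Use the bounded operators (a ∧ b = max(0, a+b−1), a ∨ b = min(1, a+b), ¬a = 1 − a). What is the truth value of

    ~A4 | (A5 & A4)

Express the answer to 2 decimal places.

0.85

~A4 = 1 − 0.48 = 0.52
A5 & A4 = max(0, a+b−1) on (0.85, 0.48) = 0.33
~A4 | (A5 & A4) = min(1, a+b) on (0.52, 0.33) = 0.85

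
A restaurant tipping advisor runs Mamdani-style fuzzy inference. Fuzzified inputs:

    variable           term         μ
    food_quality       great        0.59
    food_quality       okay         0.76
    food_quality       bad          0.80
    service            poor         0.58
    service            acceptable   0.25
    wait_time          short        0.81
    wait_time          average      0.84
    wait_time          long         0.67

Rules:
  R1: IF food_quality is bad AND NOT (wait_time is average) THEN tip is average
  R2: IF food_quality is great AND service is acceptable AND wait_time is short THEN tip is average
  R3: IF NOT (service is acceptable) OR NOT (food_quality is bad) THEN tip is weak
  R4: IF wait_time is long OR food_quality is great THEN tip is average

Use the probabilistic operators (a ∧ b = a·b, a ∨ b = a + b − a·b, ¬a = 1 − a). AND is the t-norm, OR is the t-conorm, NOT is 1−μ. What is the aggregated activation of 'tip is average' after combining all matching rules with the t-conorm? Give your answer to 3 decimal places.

0.896

R1: bad=0.80, ¬average=1−0.84=0.16; AND[a·b] → w = 0.1280
R2: great=0.59, acceptable=0.25, short=0.81; AND[a·b] → w = 0.1195
R3: ¬acceptable=1−0.25=0.75, ¬bad=1−0.80=0.20; OR[a + b − a·b] → w = 0.8000
R4: long=0.67, great=0.59; OR[a + b − a·b] → w = 0.8647
Rules with consequent 'average': {R1, R2, R4} → strengths 0.1280, 0.1195, 0.8647
Aggregate via t-conorm [a + b − a·b]: 0.8961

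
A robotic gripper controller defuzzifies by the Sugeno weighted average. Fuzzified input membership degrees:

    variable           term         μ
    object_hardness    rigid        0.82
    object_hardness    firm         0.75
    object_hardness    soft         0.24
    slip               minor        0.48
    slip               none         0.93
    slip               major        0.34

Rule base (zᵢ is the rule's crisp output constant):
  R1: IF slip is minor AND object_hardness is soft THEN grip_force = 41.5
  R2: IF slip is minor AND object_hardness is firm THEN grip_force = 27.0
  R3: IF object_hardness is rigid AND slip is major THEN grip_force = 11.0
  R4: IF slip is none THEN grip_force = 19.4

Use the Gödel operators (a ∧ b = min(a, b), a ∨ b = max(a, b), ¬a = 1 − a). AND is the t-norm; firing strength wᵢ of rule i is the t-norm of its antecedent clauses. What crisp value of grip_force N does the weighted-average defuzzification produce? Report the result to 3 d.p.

R1 (z=41.5): minor=0.48, soft=0.24; AND[min(a, b)] → w = 0.24
R2 (z=27.0): minor=0.48, firm=0.75; AND[min(a, b)] → w = 0.48
R3 (z=11.0): rigid=0.82, major=0.34; AND[min(a, b)] → w = 0.34
R4 (z=19.4): none=0.93 → w = 0.93
Weighted average = (0.24·41.5 + 0.48·27.0 + 0.34·11.0 + 0.93·19.4) / (0.24 + 0.48 + 0.34 + 0.93)
  = 44.7020 / 1.9900 = 22.463

22.463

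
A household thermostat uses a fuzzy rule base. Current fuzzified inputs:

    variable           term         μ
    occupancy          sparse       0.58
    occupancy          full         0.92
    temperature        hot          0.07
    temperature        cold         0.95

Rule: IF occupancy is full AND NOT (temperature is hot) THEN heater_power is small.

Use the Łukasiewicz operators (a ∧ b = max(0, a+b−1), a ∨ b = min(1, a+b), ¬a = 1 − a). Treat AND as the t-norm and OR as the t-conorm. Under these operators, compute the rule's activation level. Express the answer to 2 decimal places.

firing strength: full=0.92, ¬hot=1−0.07=0.93; AND[max(0, a+b−1)] → w = 0.85

0.85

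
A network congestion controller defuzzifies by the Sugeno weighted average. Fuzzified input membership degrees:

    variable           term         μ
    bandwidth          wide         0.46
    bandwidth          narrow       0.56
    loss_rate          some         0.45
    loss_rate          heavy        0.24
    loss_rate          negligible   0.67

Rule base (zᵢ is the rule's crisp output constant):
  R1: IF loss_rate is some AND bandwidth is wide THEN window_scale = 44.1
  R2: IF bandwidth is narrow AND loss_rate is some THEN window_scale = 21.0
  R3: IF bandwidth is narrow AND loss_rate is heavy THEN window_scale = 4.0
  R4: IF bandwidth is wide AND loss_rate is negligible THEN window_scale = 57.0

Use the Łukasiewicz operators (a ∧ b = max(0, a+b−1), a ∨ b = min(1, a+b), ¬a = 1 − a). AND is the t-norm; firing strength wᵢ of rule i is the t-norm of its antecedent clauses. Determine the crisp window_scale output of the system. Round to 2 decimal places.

54.43

R1 (z=44.1): some=0.45, wide=0.46; AND[max(0, a+b−1)] → w = 0.00
R2 (z=21.0): narrow=0.56, some=0.45; AND[max(0, a+b−1)] → w = 0.01
R3 (z=4.0): narrow=0.56, heavy=0.24; AND[max(0, a+b−1)] → w = 0.00
R4 (z=57.0): wide=0.46, negligible=0.67; AND[max(0, a+b−1)] → w = 0.13
Weighted average = (0.00·44.1 + 0.01·21.0 + 0.00·4.0 + 0.13·57.0) / (0.00 + 0.01 + 0.00 + 0.13)
  = 7.6200 / 0.1400 = 54.43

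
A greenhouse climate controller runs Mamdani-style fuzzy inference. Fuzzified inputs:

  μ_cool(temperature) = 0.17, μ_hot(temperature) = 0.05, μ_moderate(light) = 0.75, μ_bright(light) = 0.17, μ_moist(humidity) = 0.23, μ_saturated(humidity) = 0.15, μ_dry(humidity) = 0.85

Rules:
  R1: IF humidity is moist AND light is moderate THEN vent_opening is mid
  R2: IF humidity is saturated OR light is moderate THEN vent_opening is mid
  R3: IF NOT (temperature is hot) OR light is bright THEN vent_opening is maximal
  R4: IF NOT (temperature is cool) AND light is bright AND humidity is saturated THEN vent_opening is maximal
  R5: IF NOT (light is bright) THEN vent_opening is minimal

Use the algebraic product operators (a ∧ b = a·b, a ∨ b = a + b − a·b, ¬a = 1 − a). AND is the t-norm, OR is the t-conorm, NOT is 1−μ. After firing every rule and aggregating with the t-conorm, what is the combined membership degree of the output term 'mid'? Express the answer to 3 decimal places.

R1: moist=0.23, moderate=0.75; AND[a·b] → w = 0.1725
R2: saturated=0.15, moderate=0.75; OR[a + b − a·b] → w = 0.7875
R3: ¬hot=1−0.05=0.95, bright=0.17; OR[a + b − a·b] → w = 0.9585
R4: ¬cool=1−0.17=0.83, bright=0.17, saturated=0.15; AND[a·b] → w = 0.0212
R5: ¬bright=1−0.17=0.83 → w = 0.8300
Rules with consequent 'mid': {R1, R2} → strengths 0.1725, 0.7875
Aggregate via t-conorm [a + b − a·b]: 0.8242

0.824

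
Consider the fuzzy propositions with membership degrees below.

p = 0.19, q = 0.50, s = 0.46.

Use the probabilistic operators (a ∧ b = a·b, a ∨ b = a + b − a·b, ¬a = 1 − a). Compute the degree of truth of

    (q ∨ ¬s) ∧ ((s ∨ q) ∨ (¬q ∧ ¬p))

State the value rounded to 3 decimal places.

¬s = 1 − 0.4600 = 0.5400
q ∨ ¬s = a + b − a·b on (0.5000, 0.5400) = 0.7700
s ∨ q = a + b − a·b on (0.4600, 0.5000) = 0.7300
¬q = 1 − 0.5000 = 0.5000
¬p = 1 − 0.1900 = 0.8100
¬q ∧ ¬p = a·b on (0.5000, 0.8100) = 0.4050
(s ∨ q) ∨ (¬q ∧ ¬p) = a + b − a·b on (0.7300, 0.4050) = 0.8394
(q ∨ ¬s) ∧ ((s ∨ q) ∨ (¬q ∧ ¬p)) = a·b on (0.7700, 0.8394) = 0.6463

0.646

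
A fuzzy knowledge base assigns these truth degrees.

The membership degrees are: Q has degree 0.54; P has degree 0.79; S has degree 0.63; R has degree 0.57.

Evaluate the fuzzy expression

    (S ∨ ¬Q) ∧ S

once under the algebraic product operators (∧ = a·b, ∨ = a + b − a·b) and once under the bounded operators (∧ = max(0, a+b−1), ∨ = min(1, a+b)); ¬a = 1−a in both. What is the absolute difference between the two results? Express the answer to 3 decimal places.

Under algebraic product:
  ¬Q = 1 − 0.5400 = 0.4600
  S ∨ ¬Q = a + b − a·b on (0.6300, 0.4600) = 0.8002
  (S ∨ ¬Q) ∧ S = a·b on (0.8002, 0.6300) = 0.5041
  → value = 0.5041
Under bounded:
  ¬Q = 1 − 0.54 = 0.46
  S ∨ ¬Q = min(1, a+b) on (0.63, 0.46) = 1.00
  (S ∨ ¬Q) ∧ S = max(0, a+b−1) on (1.00, 0.63) = 0.63
  → value = 0.6300
|0.5041 − 0.6300| = 0.126

0.126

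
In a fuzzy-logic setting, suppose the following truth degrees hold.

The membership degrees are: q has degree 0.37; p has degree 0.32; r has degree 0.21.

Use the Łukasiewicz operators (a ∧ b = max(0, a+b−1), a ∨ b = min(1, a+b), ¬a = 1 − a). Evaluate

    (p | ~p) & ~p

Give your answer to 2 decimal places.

0.68

~p = 1 − 0.32 = 0.68
p | ~p = min(1, a+b) on (0.32, 0.68) = 1.00
~p = 1 − 0.32 = 0.68
(p | ~p) & ~p = max(0, a+b−1) on (1.00, 0.68) = 0.68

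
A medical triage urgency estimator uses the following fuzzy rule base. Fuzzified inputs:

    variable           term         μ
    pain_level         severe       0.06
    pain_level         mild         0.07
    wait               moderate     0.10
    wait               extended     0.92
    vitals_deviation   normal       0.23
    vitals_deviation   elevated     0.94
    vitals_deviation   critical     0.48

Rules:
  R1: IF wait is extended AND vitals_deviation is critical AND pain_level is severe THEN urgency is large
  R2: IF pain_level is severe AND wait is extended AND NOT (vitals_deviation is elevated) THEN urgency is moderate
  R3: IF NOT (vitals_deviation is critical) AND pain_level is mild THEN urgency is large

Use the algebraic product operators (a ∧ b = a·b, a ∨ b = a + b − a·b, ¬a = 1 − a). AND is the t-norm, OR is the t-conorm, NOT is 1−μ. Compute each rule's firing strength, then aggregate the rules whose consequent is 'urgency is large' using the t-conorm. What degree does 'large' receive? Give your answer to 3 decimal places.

0.062

R1: extended=0.92, critical=0.48, severe=0.06; AND[a·b] → w = 0.0265
R2: severe=0.06, extended=0.92, ¬elevated=1−0.94=0.06; AND[a·b] → w = 0.0033
R3: ¬critical=1−0.48=0.52, mild=0.07; AND[a·b] → w = 0.0364
Rules with consequent 'large': {R1, R3} → strengths 0.0265, 0.0364
Aggregate via t-conorm [a + b − a·b]: 0.0619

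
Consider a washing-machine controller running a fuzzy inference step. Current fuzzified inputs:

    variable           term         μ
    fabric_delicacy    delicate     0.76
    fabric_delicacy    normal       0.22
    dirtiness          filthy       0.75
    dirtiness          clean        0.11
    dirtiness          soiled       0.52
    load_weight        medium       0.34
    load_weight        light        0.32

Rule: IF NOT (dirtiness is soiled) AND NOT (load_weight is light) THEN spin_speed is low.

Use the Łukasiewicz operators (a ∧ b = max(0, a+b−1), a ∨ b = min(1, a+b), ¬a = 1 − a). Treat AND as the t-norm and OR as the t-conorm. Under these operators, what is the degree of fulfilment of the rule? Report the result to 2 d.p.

firing strength: ¬soiled=1−0.52=0.48, ¬light=1−0.32=0.68; AND[max(0, a+b−1)] → w = 0.16

0.16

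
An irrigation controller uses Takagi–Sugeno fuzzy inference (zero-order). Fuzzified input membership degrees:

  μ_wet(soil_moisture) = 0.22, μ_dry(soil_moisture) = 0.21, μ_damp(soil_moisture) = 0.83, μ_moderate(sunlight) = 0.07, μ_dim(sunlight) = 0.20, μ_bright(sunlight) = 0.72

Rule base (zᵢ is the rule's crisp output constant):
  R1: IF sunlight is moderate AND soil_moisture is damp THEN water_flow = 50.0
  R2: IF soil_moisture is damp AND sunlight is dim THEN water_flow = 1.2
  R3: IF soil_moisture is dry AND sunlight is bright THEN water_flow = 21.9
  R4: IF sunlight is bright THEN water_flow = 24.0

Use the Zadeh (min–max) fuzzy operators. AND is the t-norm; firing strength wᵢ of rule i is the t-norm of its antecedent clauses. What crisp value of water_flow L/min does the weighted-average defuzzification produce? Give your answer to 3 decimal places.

R1 (z=50.0): moderate=0.07, damp=0.83; AND[min(a, b)] → w = 0.07
R2 (z=1.2): damp=0.83, dim=0.20; AND[min(a, b)] → w = 0.20
R3 (z=21.9): dry=0.21, bright=0.72; AND[min(a, b)] → w = 0.21
R4 (z=24.0): bright=0.72 → w = 0.72
Weighted average = (0.07·50.0 + 0.20·1.2 + 0.21·21.9 + 0.72·24.0) / (0.07 + 0.20 + 0.21 + 0.72)
  = 25.6190 / 1.2000 = 21.349

21.349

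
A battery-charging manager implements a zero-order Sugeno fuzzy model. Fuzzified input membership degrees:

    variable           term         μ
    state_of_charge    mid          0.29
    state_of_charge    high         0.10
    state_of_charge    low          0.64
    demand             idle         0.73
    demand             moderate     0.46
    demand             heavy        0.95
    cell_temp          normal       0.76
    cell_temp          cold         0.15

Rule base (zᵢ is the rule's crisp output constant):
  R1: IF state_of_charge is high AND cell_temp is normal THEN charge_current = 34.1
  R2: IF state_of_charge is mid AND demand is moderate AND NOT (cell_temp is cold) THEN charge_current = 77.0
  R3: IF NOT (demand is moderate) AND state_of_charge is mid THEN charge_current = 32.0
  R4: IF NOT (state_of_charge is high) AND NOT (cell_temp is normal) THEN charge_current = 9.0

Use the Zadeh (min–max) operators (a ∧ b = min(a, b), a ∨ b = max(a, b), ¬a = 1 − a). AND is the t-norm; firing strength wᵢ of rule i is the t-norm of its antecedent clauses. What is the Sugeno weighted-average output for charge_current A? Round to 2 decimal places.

R1 (z=34.1): high=0.10, normal=0.76; AND[min(a, b)] → w = 0.10
R2 (z=77.0): mid=0.29, moderate=0.46, ¬cold=1−0.15=0.85; AND[min(a, b)] → w = 0.29
R3 (z=32.0): ¬moderate=1−0.46=0.54, mid=0.29; AND[min(a, b)] → w = 0.29
R4 (z=9.0): ¬high=1−0.10=0.90, ¬normal=1−0.76=0.24; AND[min(a, b)] → w = 0.24
Weighted average = (0.10·34.1 + 0.29·77.0 + 0.29·32.0 + 0.24·9.0) / (0.10 + 0.29 + 0.29 + 0.24)
  = 37.1800 / 0.9200 = 40.41

40.41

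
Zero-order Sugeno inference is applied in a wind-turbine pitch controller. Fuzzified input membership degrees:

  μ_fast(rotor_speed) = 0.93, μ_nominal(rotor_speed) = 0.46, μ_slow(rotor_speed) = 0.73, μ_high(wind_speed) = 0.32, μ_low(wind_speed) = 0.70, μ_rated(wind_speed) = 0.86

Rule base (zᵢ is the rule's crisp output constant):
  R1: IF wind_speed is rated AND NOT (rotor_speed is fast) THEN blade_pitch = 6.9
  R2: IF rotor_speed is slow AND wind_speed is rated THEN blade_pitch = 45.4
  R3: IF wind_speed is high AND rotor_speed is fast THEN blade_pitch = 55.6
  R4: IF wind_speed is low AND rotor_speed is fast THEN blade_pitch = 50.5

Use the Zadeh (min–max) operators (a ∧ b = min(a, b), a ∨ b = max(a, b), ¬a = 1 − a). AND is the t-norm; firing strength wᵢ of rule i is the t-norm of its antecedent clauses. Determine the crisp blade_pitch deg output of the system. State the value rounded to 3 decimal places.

47.674

R1 (z=6.9): rated=0.86, ¬fast=1−0.93=0.07; AND[min(a, b)] → w = 0.07
R2 (z=45.4): slow=0.73, rated=0.86; AND[min(a, b)] → w = 0.73
R3 (z=55.6): high=0.32, fast=0.93; AND[min(a, b)] → w = 0.32
R4 (z=50.5): low=0.70, fast=0.93; AND[min(a, b)] → w = 0.70
Weighted average = (0.07·6.9 + 0.73·45.4 + 0.32·55.6 + 0.70·50.5) / (0.07 + 0.73 + 0.32 + 0.70)
  = 86.7670 / 1.8200 = 47.674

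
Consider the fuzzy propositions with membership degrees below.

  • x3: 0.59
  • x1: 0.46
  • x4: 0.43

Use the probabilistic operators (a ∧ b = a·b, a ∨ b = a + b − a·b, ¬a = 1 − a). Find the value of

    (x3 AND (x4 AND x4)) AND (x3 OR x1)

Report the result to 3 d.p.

x4 AND x4 = a·b on (0.4300, 0.4300) = 0.1849
x3 AND (x4 AND x4) = a·b on (0.5900, 0.1849) = 0.1091
x3 OR x1 = a + b − a·b on (0.5900, 0.4600) = 0.7786
(x3 AND (x4 AND x4)) AND (x3 OR x1) = a·b on (0.1091, 0.7786) = 0.0849

0.085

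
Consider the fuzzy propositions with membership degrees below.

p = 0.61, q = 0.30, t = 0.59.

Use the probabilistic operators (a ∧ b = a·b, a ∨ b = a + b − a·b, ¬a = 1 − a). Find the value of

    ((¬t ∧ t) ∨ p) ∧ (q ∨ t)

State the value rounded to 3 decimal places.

0.502

¬t = 1 − 0.5900 = 0.4100
¬t ∧ t = a·b on (0.4100, 0.5900) = 0.2419
(¬t ∧ t) ∨ p = a + b − a·b on (0.2419, 0.6100) = 0.7043
q ∨ t = a + b − a·b on (0.3000, 0.5900) = 0.7130
((¬t ∧ t) ∨ p) ∧ (q ∨ t) = a·b on (0.7043, 0.7130) = 0.5022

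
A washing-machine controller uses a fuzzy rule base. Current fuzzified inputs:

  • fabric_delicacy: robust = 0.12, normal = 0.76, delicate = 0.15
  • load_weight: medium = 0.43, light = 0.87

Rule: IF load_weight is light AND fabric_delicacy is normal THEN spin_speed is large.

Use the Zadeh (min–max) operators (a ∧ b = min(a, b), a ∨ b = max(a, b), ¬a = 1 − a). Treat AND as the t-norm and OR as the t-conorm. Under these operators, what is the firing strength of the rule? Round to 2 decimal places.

firing strength: light=0.87, normal=0.76; AND[min(a, b)] → w = 0.76

0.76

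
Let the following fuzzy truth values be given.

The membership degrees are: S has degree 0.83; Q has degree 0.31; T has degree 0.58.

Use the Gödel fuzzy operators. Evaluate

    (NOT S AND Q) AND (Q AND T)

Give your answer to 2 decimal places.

NOT S = 1 − 0.83 = 0.17
NOT S AND Q = min(a, b) on (0.17, 0.31) = 0.17
Q AND T = min(a, b) on (0.31, 0.58) = 0.31
(NOT S AND Q) AND (Q AND T) = min(a, b) on (0.17, 0.31) = 0.17

0.17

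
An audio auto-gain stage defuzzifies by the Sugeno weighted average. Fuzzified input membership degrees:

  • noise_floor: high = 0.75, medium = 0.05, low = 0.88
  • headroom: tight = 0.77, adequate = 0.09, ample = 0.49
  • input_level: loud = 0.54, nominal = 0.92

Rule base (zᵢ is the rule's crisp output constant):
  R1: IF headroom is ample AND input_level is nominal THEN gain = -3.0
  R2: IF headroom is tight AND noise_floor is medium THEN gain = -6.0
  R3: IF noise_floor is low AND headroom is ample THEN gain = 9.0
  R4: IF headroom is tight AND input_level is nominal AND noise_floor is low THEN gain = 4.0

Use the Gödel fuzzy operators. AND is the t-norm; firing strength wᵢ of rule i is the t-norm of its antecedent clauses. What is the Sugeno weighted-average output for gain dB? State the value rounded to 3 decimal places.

3.178

R1 (z=-3.0): ample=0.49, nominal=0.92; AND[min(a, b)] → w = 0.49
R2 (z=-6.0): tight=0.77, medium=0.05; AND[min(a, b)] → w = 0.05
R3 (z=9.0): low=0.88, ample=0.49; AND[min(a, b)] → w = 0.49
R4 (z=4.0): tight=0.77, nominal=0.92, low=0.88; AND[min(a, b)] → w = 0.77
Weighted average = (0.49·-3.0 + 0.05·-6.0 + 0.49·9.0 + 0.77·4.0) / (0.49 + 0.05 + 0.49 + 0.77)
  = 5.7200 / 1.8000 = 3.178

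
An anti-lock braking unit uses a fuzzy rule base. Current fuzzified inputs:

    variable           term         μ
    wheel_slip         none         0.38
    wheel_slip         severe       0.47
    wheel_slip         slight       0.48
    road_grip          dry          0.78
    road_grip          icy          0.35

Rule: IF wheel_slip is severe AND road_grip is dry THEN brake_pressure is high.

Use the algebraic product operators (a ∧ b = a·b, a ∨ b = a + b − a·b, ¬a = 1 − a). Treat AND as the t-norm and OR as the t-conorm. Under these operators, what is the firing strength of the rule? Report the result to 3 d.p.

0.367

firing strength: severe=0.47, dry=0.78; AND[a·b] → w = 0.3666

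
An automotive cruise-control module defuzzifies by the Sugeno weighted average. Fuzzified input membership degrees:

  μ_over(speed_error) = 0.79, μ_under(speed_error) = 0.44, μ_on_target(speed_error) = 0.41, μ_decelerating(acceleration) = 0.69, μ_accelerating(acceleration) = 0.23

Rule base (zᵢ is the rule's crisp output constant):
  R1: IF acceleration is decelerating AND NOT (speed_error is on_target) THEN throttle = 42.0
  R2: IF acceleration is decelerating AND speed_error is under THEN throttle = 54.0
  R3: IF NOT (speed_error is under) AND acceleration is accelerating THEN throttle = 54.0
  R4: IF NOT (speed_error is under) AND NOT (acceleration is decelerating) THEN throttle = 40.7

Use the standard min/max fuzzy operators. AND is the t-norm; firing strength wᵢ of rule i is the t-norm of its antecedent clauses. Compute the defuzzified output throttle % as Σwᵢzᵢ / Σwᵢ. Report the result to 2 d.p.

R1 (z=42.0): decelerating=0.69, ¬on_target=1−0.41=0.59; AND[min(a, b)] → w = 0.59
R2 (z=54.0): decelerating=0.69, under=0.44; AND[min(a, b)] → w = 0.44
R3 (z=54.0): ¬under=1−0.44=0.56, accelerating=0.23; AND[min(a, b)] → w = 0.23
R4 (z=40.7): ¬under=1−0.44=0.56, ¬decelerating=1−0.69=0.31; AND[min(a, b)] → w = 0.31
Weighted average = (0.59·42.0 + 0.44·54.0 + 0.23·54.0 + 0.31·40.7) / (0.59 + 0.44 + 0.23 + 0.31)
  = 73.5770 / 1.5700 = 46.86

46.86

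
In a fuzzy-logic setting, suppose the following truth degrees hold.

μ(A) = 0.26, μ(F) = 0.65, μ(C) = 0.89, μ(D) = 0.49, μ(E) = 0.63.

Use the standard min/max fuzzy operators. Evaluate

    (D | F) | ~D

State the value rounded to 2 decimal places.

0.65

D | F = max(a, b) on (0.49, 0.65) = 0.65
~D = 1 − 0.49 = 0.51
(D | F) | ~D = max(a, b) on (0.65, 0.51) = 0.65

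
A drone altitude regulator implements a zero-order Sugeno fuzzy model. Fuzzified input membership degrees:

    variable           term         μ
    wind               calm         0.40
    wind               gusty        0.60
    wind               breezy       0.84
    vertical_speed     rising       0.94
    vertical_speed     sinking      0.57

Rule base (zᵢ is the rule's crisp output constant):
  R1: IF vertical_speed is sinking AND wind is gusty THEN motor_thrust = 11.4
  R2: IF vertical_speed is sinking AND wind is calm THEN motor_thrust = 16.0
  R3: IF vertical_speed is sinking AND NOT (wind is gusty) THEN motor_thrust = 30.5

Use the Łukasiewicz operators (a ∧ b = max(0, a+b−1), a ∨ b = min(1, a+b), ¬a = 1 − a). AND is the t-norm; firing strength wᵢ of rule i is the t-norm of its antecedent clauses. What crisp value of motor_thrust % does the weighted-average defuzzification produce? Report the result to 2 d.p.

R1 (z=11.4): sinking=0.57, gusty=0.60; AND[max(0, a+b−1)] → w = 0.17
R2 (z=16.0): sinking=0.57, calm=0.40; AND[max(0, a+b−1)] → w = 0.00
R3 (z=30.5): sinking=0.57, ¬gusty=1−0.60=0.40; AND[max(0, a+b−1)] → w = 0.00
Weighted average = (0.17·11.4 + 0.00·16.0 + 0.00·30.5) / (0.17 + 0.00 + 0.00)
  = 1.9380 / 0.1700 = 11.40

11.40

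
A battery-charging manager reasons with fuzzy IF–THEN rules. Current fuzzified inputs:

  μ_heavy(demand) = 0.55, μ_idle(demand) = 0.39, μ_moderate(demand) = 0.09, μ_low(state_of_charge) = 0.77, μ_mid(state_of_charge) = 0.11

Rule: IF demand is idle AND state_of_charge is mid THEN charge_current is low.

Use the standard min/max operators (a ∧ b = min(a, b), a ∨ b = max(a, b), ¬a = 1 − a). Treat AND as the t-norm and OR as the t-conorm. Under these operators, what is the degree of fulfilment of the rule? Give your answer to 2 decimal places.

firing strength: idle=0.39, mid=0.11; AND[min(a, b)] → w = 0.11

0.11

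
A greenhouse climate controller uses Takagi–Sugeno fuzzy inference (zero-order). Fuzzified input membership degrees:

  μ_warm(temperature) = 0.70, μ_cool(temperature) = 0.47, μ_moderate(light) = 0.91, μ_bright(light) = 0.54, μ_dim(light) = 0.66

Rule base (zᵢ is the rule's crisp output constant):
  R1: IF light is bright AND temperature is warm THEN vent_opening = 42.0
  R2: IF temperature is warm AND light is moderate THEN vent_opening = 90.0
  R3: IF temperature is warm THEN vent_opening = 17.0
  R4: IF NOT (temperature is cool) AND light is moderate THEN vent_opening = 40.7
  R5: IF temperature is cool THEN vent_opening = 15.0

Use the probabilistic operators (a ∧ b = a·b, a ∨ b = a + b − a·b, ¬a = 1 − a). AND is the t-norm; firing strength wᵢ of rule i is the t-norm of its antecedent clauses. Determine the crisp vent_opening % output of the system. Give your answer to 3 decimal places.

41.910

R1 (z=42.0): bright=0.54, warm=0.70; AND[a·b] → w = 0.3780
R2 (z=90.0): warm=0.70, moderate=0.91; AND[a·b] → w = 0.6370
R3 (z=17.0): warm=0.70 → w = 0.7000
R4 (z=40.7): ¬cool=1−0.47=0.53, moderate=0.91; AND[a·b] → w = 0.4823
R5 (z=15.0): cool=0.47 → w = 0.4700
Weighted average = (0.3780·42.0 + 0.6370·90.0 + 0.7000·17.0 + 0.4823·40.7 + 0.4700·15.0) / (0.3780 + 0.6370 + 0.7000 + 0.4823 + 0.4700)
  = 111.7856 / 2.6673 = 41.910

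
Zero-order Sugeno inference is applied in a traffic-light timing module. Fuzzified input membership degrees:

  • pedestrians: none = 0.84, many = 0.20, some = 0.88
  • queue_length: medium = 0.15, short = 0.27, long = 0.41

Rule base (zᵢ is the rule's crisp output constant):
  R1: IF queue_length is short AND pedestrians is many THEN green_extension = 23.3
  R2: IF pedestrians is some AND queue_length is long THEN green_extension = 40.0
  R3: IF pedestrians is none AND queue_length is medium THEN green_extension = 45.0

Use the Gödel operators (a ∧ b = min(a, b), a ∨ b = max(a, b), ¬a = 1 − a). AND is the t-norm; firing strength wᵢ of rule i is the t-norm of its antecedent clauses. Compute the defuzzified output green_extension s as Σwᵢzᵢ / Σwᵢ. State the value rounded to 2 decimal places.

36.59

R1 (z=23.3): short=0.27, many=0.20; AND[min(a, b)] → w = 0.20
R2 (z=40.0): some=0.88, long=0.41; AND[min(a, b)] → w = 0.41
R3 (z=45.0): none=0.84, medium=0.15; AND[min(a, b)] → w = 0.15
Weighted average = (0.20·23.3 + 0.41·40.0 + 0.15·45.0) / (0.20 + 0.41 + 0.15)
  = 27.8100 / 0.7600 = 36.59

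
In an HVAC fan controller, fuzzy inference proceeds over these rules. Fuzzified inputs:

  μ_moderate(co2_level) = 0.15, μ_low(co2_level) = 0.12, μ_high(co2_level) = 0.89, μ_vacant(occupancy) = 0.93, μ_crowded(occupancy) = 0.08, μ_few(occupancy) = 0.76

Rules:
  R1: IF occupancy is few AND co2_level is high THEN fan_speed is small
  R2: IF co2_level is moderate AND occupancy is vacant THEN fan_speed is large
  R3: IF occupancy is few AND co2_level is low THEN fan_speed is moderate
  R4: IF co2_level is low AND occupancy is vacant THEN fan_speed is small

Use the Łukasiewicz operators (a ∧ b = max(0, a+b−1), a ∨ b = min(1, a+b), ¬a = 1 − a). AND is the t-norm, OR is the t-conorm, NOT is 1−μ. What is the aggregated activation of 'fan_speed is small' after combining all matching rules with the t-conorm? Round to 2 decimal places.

R1: few=0.76, high=0.89; AND[max(0, a+b−1)] → w = 0.65
R2: moderate=0.15, vacant=0.93; AND[max(0, a+b−1)] → w = 0.08
R3: few=0.76, low=0.12; AND[max(0, a+b−1)] → w = 0.00
R4: low=0.12, vacant=0.93; AND[max(0, a+b−1)] → w = 0.05
Rules with consequent 'small': {R1, R4} → strengths 0.65, 0.05
Aggregate via t-conorm [min(1, a+b)]: 0.70

0.70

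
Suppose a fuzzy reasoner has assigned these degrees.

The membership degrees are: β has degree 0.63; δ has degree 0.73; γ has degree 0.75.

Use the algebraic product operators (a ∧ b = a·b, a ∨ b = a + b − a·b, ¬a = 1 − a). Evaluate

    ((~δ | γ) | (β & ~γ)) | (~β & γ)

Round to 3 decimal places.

~δ = 1 − 0.7300 = 0.2700
~δ | γ = a + b − a·b on (0.2700, 0.7500) = 0.8175
~γ = 1 − 0.7500 = 0.2500
β & ~γ = a·b on (0.6300, 0.2500) = 0.1575
(~δ | γ) | (β & ~γ) = a + b − a·b on (0.8175, 0.1575) = 0.8462
~β = 1 − 0.6300 = 0.3700
~β & γ = a·b on (0.3700, 0.7500) = 0.2775
((~δ | γ) | (β & ~γ)) | (~β & γ) = a + b − a·b on (0.8462, 0.2775) = 0.8889

0.889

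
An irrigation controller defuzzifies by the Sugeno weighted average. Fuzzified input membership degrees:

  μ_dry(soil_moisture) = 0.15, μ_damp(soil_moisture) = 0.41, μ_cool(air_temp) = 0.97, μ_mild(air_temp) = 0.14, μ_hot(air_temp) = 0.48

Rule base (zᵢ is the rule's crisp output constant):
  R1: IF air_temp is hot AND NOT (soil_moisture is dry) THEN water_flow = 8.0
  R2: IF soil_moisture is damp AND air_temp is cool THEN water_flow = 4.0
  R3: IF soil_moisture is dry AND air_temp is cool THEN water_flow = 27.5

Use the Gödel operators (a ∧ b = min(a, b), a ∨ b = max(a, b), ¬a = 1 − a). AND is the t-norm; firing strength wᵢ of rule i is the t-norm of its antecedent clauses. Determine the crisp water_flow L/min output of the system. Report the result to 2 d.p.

R1 (z=8.0): hot=0.48, ¬dry=1−0.15=0.85; AND[min(a, b)] → w = 0.48
R2 (z=4.0): damp=0.41, cool=0.97; AND[min(a, b)] → w = 0.41
R3 (z=27.5): dry=0.15, cool=0.97; AND[min(a, b)] → w = 0.15
Weighted average = (0.48·8.0 + 0.41·4.0 + 0.15·27.5) / (0.48 + 0.41 + 0.15)
  = 9.6050 / 1.0400 = 9.24

9.24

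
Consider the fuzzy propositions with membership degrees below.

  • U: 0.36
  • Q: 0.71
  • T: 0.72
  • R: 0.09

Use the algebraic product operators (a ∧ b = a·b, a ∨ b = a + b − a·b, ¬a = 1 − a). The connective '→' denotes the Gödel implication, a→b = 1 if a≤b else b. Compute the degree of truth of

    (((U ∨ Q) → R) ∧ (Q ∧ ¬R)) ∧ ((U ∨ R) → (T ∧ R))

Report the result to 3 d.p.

0.004

U ∨ Q = a + b − a·b on (0.3600, 0.7100) = 0.8144
(U ∨ Q) → R  [Gödel: 1 if a≤b else b] with a=0.8144, b=0.0900 → 0.0900
¬R = 1 − 0.0900 = 0.9100
Q ∧ ¬R = a·b on (0.7100, 0.9100) = 0.6461
((U ∨ Q) → R) ∧ (Q ∧ ¬R) = a·b on (0.0900, 0.6461) = 0.0581
U ∨ R = a + b − a·b on (0.3600, 0.0900) = 0.4176
T ∧ R = a·b on (0.7200, 0.0900) = 0.0648
(U ∨ R) → (T ∧ R)  [Gödel: 1 if a≤b else b] with a=0.4176, b=0.0648 → 0.0648
(((U ∨ Q) → R) ∧ (Q ∧ ¬R)) ∧ ((U ∨ R) → (T ∧ R)) = a·b on (0.0581, 0.0648) = 0.0038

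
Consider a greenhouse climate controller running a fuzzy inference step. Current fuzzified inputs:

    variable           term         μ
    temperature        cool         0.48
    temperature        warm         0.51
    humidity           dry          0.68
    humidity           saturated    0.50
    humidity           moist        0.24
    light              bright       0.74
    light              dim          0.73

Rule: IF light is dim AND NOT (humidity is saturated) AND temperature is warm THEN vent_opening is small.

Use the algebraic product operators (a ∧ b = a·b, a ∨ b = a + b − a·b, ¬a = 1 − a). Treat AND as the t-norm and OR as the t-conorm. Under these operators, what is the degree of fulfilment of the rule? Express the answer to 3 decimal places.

0.186

firing strength: dim=0.73, ¬saturated=1−0.50=0.50, warm=0.51; AND[a·b] → w = 0.1862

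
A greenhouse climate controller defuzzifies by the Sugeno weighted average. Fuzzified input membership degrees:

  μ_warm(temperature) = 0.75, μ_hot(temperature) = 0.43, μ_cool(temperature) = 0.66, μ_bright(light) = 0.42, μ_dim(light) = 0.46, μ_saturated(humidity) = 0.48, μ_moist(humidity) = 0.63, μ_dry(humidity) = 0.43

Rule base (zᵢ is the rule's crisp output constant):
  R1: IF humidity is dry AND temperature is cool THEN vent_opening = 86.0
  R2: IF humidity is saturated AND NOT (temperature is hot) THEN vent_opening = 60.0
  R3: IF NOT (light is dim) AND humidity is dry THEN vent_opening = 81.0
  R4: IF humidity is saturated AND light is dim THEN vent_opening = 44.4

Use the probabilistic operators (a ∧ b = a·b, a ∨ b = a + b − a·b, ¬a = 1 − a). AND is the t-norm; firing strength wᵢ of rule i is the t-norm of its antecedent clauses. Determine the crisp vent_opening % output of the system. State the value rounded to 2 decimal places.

68.72

R1 (z=86.0): dry=0.43, cool=0.66; AND[a·b] → w = 0.2838
R2 (z=60.0): saturated=0.48, ¬hot=1−0.43=0.57; AND[a·b] → w = 0.2736
R3 (z=81.0): ¬dim=1−0.46=0.54, dry=0.43; AND[a·b] → w = 0.2322
R4 (z=44.4): saturated=0.48, dim=0.46; AND[a·b] → w = 0.2208
Weighted average = (0.2838·86.0 + 0.2736·60.0 + 0.2322·81.0 + 0.2208·44.4) / (0.2838 + 0.2736 + 0.2322 + 0.2208)
  = 69.4345 / 1.0104 = 68.72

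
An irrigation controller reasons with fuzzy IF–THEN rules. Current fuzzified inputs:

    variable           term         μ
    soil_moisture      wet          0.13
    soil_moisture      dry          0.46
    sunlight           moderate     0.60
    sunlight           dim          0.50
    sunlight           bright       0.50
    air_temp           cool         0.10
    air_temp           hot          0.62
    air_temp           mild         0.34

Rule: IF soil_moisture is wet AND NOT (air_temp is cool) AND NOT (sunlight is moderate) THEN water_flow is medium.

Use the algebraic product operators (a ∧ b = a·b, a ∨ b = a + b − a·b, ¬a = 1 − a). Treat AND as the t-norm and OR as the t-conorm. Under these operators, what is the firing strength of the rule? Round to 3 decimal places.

firing strength: wet=0.13, ¬cool=1−0.10=0.90, ¬moderate=1−0.60=0.40; AND[a·b] → w = 0.0468

0.047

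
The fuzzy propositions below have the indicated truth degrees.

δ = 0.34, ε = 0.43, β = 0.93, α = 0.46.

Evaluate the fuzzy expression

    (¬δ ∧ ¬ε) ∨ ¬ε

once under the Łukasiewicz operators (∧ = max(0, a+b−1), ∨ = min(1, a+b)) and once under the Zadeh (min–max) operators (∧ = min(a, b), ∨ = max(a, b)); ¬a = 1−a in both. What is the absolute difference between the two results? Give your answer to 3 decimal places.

Under Łukasiewicz:
  ¬δ = 1 − 0.34 = 0.66
  ¬ε = 1 − 0.43 = 0.57
  ¬δ ∧ ¬ε = max(0, a+b−1) on (0.66, 0.57) = 0.23
  ¬ε = 1 − 0.43 = 0.57
  (¬δ ∧ ¬ε) ∨ ¬ε = min(1, a+b) on (0.23, 0.57) = 0.80
  → value = 0.8000
Under Zadeh (min–max):
  ¬δ = 1 − 0.34 = 0.66
  ¬ε = 1 − 0.43 = 0.57
  ¬δ ∧ ¬ε = min(a, b) on (0.66, 0.57) = 0.57
  ¬ε = 1 − 0.43 = 0.57
  (¬δ ∧ ¬ε) ∨ ¬ε = max(a, b) on (0.57, 0.57) = 0.57
  → value = 0.5700
|0.8000 − 0.5700| = 0.230

0.230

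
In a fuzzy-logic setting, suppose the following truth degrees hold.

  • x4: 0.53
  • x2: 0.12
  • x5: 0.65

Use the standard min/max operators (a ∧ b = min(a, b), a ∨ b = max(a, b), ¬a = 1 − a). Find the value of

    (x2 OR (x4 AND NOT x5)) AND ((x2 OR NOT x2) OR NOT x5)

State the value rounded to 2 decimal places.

NOT x5 = 1 − 0.65 = 0.35
x4 AND NOT x5 = min(a, b) on (0.53, 0.35) = 0.35
x2 OR (x4 AND NOT x5) = max(a, b) on (0.12, 0.35) = 0.35
NOT x2 = 1 − 0.12 = 0.88
x2 OR NOT x2 = max(a, b) on (0.12, 0.88) = 0.88
NOT x5 = 1 − 0.65 = 0.35
(x2 OR NOT x2) OR NOT x5 = max(a, b) on (0.88, 0.35) = 0.88
(x2 OR (x4 AND NOT x5)) AND ((x2 OR NOT x2) OR NOT x5) = min(a, b) on (0.35, 0.88) = 0.35

0.35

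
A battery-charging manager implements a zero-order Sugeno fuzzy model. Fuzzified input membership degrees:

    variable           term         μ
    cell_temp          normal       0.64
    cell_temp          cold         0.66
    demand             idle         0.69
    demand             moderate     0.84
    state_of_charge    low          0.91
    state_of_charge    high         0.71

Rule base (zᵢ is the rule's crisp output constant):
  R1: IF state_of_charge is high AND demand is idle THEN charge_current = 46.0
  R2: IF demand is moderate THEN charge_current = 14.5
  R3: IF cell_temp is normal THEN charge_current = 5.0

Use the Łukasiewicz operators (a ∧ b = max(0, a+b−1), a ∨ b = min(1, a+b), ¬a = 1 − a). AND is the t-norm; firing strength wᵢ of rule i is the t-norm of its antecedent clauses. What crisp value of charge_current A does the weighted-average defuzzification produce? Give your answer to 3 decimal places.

R1 (z=46.0): high=0.71, idle=0.69; AND[max(0, a+b−1)] → w = 0.40
R2 (z=14.5): moderate=0.84 → w = 0.84
R3 (z=5.0): normal=0.64 → w = 0.64
Weighted average = (0.40·46.0 + 0.84·14.5 + 0.64·5.0) / (0.40 + 0.84 + 0.64)
  = 33.7800 / 1.8800 = 17.968

17.968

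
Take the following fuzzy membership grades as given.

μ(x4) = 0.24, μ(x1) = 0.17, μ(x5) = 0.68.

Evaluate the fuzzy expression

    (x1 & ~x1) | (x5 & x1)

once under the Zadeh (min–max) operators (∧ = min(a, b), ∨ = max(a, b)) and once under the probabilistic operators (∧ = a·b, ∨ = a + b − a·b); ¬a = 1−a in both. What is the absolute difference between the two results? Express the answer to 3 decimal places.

Under Zadeh (min–max):
  ~x1 = 1 − 0.17 = 0.83
  x1 & ~x1 = min(a, b) on (0.17, 0.83) = 0.17
  x5 & x1 = min(a, b) on (0.68, 0.17) = 0.17
  (x1 & ~x1) | (x5 & x1) = max(a, b) on (0.17, 0.17) = 0.17
  → value = 0.1700
Under probabilistic:
  ~x1 = 1 − 0.1700 = 0.8300
  x1 & ~x1 = a·b on (0.1700, 0.8300) = 0.1411
  x5 & x1 = a·b on (0.6800, 0.1700) = 0.1156
  (x1 & ~x1) | (x5 & x1) = a + b − a·b on (0.1411, 0.1156) = 0.2404
  → value = 0.2404
|0.1700 − 0.2404| = 0.070

0.070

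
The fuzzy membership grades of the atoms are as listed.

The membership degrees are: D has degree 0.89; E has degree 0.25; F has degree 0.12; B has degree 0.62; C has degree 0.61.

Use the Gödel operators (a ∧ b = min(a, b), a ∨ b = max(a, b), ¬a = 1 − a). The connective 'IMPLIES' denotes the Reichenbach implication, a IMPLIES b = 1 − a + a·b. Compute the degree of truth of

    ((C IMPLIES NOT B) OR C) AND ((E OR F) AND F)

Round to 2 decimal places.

0.12

NOT B = 1 − 0.62 = 0.38
C IMPLIES NOT B  [Reichenbach: 1 − a + a·b] with a=0.61, b=0.38 → 0.62
(C IMPLIES NOT B) OR C = max(a, b) on (0.62, 0.61) = 0.62
E OR F = max(a, b) on (0.25, 0.12) = 0.25
(E OR F) AND F = min(a, b) on (0.25, 0.12) = 0.12
((C IMPLIES NOT B) OR C) AND ((E OR F) AND F) = min(a, b) on (0.62, 0.12) = 0.12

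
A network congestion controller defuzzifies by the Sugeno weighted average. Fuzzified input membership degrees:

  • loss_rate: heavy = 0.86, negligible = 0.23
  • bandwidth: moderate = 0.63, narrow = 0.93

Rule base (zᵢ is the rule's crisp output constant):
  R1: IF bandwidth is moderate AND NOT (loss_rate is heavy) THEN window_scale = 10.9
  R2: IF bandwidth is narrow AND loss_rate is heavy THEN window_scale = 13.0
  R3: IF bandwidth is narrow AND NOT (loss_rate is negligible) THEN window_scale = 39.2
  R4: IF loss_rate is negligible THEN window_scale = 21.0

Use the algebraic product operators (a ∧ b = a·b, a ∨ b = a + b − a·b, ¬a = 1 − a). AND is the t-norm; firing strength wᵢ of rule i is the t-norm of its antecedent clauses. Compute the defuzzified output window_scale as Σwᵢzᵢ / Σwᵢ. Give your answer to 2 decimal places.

24.13

R1 (z=10.9): moderate=0.63, ¬heavy=1−0.86=0.14; AND[a·b] → w = 0.0882
R2 (z=13.0): narrow=0.93, heavy=0.86; AND[a·b] → w = 0.7998
R3 (z=39.2): narrow=0.93, ¬negligible=1−0.23=0.77; AND[a·b] → w = 0.7161
R4 (z=21.0): negligible=0.23 → w = 0.2300
Weighted average = (0.0882·10.9 + 0.7998·13.0 + 0.7161·39.2 + 0.2300·21.0) / (0.0882 + 0.7998 + 0.7161 + 0.2300)
  = 44.2599 / 1.8341 = 24.13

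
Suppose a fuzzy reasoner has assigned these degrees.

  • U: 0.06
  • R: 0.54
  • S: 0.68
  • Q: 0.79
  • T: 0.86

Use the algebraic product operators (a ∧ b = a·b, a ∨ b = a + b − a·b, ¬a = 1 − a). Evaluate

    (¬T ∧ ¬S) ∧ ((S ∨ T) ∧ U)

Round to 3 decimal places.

0.003

¬T = 1 − 0.8600 = 0.1400
¬S = 1 − 0.6800 = 0.3200
¬T ∧ ¬S = a·b on (0.1400, 0.3200) = 0.0448
S ∨ T = a + b − a·b on (0.6800, 0.8600) = 0.9552
(S ∨ T) ∧ U = a·b on (0.9552, 0.0600) = 0.0573
(¬T ∧ ¬S) ∧ ((S ∨ T) ∧ U) = a·b on (0.0448, 0.0573) = 0.0026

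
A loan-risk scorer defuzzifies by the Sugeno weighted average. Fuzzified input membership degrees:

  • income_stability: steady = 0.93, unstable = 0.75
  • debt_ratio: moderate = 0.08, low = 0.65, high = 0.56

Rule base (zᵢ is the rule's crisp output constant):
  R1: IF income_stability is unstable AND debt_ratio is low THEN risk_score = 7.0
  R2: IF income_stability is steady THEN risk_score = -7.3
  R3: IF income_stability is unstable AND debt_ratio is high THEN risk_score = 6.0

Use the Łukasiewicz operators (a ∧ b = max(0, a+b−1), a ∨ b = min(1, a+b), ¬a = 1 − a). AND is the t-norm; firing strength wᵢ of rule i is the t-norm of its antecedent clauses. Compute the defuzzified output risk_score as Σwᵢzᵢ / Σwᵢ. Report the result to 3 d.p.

-1.298

R1 (z=7.0): unstable=0.75, low=0.65; AND[max(0, a+b−1)] → w = 0.40
R2 (z=-7.3): steady=0.93 → w = 0.93
R3 (z=6.0): unstable=0.75, high=0.56; AND[max(0, a+b−1)] → w = 0.31
Weighted average = (0.40·7.0 + 0.93·-7.3 + 0.31·6.0) / (0.40 + 0.93 + 0.31)
  = -2.1290 / 1.6400 = -1.298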